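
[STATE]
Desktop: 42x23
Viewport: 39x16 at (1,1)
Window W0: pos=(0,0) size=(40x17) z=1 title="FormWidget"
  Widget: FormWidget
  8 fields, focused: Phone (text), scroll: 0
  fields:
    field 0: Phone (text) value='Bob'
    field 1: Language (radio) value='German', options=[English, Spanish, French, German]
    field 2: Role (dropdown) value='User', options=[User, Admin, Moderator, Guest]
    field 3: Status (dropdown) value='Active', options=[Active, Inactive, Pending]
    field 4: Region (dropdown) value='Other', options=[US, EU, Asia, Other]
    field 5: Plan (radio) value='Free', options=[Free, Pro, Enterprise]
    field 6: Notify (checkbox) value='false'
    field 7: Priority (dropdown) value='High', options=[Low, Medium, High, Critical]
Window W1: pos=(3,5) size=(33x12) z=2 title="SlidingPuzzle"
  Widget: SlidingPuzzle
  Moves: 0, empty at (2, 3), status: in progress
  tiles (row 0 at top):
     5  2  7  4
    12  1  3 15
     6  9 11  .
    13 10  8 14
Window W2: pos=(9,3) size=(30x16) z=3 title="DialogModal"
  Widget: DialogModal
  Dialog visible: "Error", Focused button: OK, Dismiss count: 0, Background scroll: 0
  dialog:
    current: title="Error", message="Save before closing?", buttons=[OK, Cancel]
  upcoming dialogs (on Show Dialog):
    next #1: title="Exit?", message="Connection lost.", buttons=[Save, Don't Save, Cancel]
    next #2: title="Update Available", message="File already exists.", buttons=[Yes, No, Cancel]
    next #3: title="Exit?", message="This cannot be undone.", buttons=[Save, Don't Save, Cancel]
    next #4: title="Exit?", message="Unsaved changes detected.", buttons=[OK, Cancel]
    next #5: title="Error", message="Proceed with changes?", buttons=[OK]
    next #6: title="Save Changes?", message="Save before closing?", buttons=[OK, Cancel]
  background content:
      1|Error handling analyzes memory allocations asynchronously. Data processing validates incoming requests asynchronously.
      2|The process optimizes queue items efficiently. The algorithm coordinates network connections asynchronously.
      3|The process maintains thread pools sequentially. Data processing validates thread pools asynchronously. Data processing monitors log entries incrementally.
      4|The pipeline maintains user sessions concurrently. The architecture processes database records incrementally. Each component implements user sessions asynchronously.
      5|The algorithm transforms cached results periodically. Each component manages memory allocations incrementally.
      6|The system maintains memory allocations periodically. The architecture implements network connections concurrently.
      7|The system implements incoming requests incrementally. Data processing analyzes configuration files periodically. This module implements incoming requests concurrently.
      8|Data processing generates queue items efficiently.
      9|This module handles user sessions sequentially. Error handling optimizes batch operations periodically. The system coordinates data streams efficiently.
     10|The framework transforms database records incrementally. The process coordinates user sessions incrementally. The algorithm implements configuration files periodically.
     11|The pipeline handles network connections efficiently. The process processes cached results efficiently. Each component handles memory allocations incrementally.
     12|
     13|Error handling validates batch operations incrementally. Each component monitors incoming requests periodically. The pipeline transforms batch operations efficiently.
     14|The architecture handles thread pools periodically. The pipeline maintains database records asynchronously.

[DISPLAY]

 FormWidget                           ┃
──────────────────────────────────────┨
> Phone:┏━━━━━━━━━━━━━━━━━━━━━━━━━━━━┓┃
  Langua┃ DialogModal                ┃┃
  ┏━━━━━┠────────────────────────────┨┃
  ┃ Slid┃Error handling analyzes memo┃┃
  ┠─────┃The process optimizes queue ┃┃
  ┃┌────┃The process maintains thread┃┃
  ┃│  5 ┃Th┌──────────────────────┐r ┃┃
  ┃├────┃Th│        Error         │ac┃┃
  ┃│ 12 ┃Th│ Save before closing? │y ┃┃
  ┃├────┃Th│    [OK]  Cancel      │mi┃┃
  ┃│  6 ┃Da└──────────────────────┘qu┃┃
  ┃├────┃This module handles user ses┃┃
  ┃│ 13 ┃The framework transforms dat┃┃
━━┗━━━━━┃The pipeline handles network┃┛


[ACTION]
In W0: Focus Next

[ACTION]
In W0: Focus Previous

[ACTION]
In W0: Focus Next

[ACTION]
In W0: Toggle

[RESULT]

 FormWidget                           ┃
──────────────────────────────────────┨
  Phone:┏━━━━━━━━━━━━━━━━━━━━━━━━━━━━┓┃
> Langua┃ DialogModal                ┃┃
  ┏━━━━━┠────────────────────────────┨┃
  ┃ Slid┃Error handling analyzes memo┃┃
  ┠─────┃The process optimizes queue ┃┃
  ┃┌────┃The process maintains thread┃┃
  ┃│  5 ┃Th┌──────────────────────┐r ┃┃
  ┃├────┃Th│        Error         │ac┃┃
  ┃│ 12 ┃Th│ Save before closing? │y ┃┃
  ┃├────┃Th│    [OK]  Cancel      │mi┃┃
  ┃│  6 ┃Da└──────────────────────┘qu┃┃
  ┃├────┃This module handles user ses┃┃
  ┃│ 13 ┃The framework transforms dat┃┃
━━┗━━━━━┃The pipeline handles network┃┛


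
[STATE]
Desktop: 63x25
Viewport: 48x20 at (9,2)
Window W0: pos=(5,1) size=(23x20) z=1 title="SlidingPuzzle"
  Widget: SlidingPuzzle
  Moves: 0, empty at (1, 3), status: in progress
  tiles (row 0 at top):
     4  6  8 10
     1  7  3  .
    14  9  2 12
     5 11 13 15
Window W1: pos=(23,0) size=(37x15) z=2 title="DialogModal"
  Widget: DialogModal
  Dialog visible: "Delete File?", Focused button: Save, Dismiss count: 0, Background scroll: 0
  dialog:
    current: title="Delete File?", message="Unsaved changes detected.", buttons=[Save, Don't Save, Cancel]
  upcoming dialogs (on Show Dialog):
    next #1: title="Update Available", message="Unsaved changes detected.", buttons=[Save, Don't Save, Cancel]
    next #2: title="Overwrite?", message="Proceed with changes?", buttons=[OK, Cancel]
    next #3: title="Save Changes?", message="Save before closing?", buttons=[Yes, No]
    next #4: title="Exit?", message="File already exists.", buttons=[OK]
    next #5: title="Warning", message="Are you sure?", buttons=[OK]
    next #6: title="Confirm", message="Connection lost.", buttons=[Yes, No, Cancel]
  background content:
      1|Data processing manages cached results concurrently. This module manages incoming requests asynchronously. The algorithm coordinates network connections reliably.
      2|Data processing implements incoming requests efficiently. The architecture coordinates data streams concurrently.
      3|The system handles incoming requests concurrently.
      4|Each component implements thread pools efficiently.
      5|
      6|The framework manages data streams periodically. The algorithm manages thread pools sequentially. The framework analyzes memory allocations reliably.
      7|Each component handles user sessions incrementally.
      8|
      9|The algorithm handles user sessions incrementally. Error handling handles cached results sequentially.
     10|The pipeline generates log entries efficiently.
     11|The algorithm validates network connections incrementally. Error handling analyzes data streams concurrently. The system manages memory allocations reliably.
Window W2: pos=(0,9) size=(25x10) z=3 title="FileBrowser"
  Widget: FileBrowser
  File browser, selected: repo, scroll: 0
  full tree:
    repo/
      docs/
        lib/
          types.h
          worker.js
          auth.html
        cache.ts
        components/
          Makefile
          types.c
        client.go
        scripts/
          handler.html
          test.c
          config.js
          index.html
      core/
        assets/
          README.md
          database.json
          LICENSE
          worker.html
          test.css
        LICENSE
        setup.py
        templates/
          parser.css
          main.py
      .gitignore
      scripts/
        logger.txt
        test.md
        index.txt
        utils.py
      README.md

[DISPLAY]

idingPuzzle   ┠─────────────────────────────────
──────────────┃Data processing manages cached re
──┬────┬────┬─┃Data processing implements incomi
4 │  6 │  8 │ ┃The system handles incoming reque
──┼────┼────┼─┃Ea┌─────────────────────────────┐
1 │  7 │  3 │ ┃  │         Delete File?        │
──┼────┼────┼─┃Th│  Unsaved changes detected.  │
━━━━━━━━━━━━━━━┓a│ [Save]  Don't Save   Cancel │
wser           ┃ └─────────────────────────────┘
───────────────┨he algorithm handles user sessio
po/            ┃he pipeline generates log entrie
docs/          ┃he algorithm validates network c
core/          ┃━━━━━━━━━━━━━━━━━━━━━━━━━━━━━━━━
ignore         ┃  ┃                             
scripts/       ┃  ┃                             
ME.md          ┃  ┃                             
━━━━━━━━━━━━━━━┛  ┃                             
                  ┃                             
━━━━━━━━━━━━━━━━━━┛                             
                                                


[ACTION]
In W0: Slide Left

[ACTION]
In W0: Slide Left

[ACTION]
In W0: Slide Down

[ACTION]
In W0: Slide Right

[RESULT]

idingPuzzle   ┠─────────────────────────────────
──────────────┃Data processing manages cached re
──┬────┬────┬─┃Data processing implements incomi
4 │  6 │    │ ┃The system handles incoming reque
──┼────┼────┼─┃Ea┌─────────────────────────────┐
1 │  7 │  3 │ ┃  │         Delete File?        │
──┼────┼────┼─┃Th│  Unsaved changes detected.  │
━━━━━━━━━━━━━━━┓a│ [Save]  Don't Save   Cancel │
wser           ┃ └─────────────────────────────┘
───────────────┨he algorithm handles user sessio
po/            ┃he pipeline generates log entrie
docs/          ┃he algorithm validates network c
core/          ┃━━━━━━━━━━━━━━━━━━━━━━━━━━━━━━━━
ignore         ┃  ┃                             
scripts/       ┃  ┃                             
ME.md          ┃  ┃                             
━━━━━━━━━━━━━━━┛  ┃                             
                  ┃                             
━━━━━━━━━━━━━━━━━━┛                             
                                                


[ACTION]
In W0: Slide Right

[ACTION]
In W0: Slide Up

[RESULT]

idingPuzzle   ┠─────────────────────────────────
──────────────┃Data processing manages cached re
──┬────┬────┬─┃Data processing implements incomi
4 │  7 │  6 │ ┃The system handles incoming reque
──┼────┼────┼─┃Ea┌─────────────────────────────┐
1 │    │  3 │ ┃  │         Delete File?        │
──┼────┼────┼─┃Th│  Unsaved changes detected.  │
━━━━━━━━━━━━━━━┓a│ [Save]  Don't Save   Cancel │
wser           ┃ └─────────────────────────────┘
───────────────┨he algorithm handles user sessio
po/            ┃he pipeline generates log entrie
docs/          ┃he algorithm validates network c
core/          ┃━━━━━━━━━━━━━━━━━━━━━━━━━━━━━━━━
ignore         ┃  ┃                             
scripts/       ┃  ┃                             
ME.md          ┃  ┃                             
━━━━━━━━━━━━━━━┛  ┃                             
                  ┃                             
━━━━━━━━━━━━━━━━━━┛                             
                                                


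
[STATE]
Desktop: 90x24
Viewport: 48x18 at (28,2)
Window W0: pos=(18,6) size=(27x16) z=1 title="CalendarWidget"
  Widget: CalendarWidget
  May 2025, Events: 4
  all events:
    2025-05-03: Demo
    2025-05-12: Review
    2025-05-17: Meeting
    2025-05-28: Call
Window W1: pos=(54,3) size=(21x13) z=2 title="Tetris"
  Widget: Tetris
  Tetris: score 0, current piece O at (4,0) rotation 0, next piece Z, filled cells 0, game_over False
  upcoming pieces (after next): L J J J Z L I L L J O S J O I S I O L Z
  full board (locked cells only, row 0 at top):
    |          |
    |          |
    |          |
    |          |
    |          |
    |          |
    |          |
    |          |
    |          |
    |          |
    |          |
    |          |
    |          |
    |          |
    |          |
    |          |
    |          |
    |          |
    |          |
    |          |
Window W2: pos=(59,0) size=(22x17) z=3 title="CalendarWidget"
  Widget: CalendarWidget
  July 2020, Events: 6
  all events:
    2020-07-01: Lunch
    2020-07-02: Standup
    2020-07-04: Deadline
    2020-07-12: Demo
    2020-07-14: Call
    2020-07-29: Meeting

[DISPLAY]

                               ┠────────────────
                          ┏━━━━┃     July 2020  
                          ┃ Tet┃Mo Tu We Th Fr S
                          ┠────┃       1*  2*  3
━━━━━━━━━━━━━━━━┓         ┃    ┃ 6  7  8  9 10 1
Widget          ┃         ┃    ┃13 14* 15 16 17 
────────────────┨         ┃    ┃20 21 22 23 24 2
May 2025        ┃         ┃    ┃27 28 29* 30 31 
Th Fr Sa Su     ┃         ┃    ┃                
 1  2  3*  4    ┃         ┃    ┃                
 8  9 10 11     ┃         ┃    ┃                
 15 16 17* 18   ┃         ┃    ┃                
22 23 24 25     ┃         ┃    ┃                
 29 30 31       ┃         ┗━━━━┃                
                ┃              ┗━━━━━━━━━━━━━━━━
                ┃                               
                ┃                               
                ┃                               


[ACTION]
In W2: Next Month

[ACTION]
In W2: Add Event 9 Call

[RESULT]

                               ┠────────────────
                          ┏━━━━┃    August 2020 
                          ┃ Tet┃Mo Tu We Th Fr S
                          ┠────┃                
━━━━━━━━━━━━━━━━┓         ┃    ┃ 3  4  5  6  7  
Widget          ┃         ┃    ┃10 11 12 13 14 1
────────────────┨         ┃    ┃17 18 19 20 21 2
May 2025        ┃         ┃    ┃24 25 26 27 28 2
Th Fr Sa Su     ┃         ┃    ┃31              
 1  2  3*  4    ┃         ┃    ┃                
 8  9 10 11     ┃         ┃    ┃                
 15 16 17* 18   ┃         ┃    ┃                
22 23 24 25     ┃         ┃    ┃                
 29 30 31       ┃         ┗━━━━┃                
                ┃              ┗━━━━━━━━━━━━━━━━
                ┃                               
                ┃                               
                ┃                               


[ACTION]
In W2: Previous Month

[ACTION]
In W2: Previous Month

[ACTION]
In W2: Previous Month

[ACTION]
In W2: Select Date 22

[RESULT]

                               ┠────────────────
                          ┏━━━━┃      May 2020  
                          ┃ Tet┃Mo Tu We Th Fr S
                          ┠────┃             1  
━━━━━━━━━━━━━━━━┓         ┃    ┃ 4  5  6  7  8  
Widget          ┃         ┃    ┃11 12 13 14 15 1
────────────────┨         ┃    ┃18 19 20 21 [22]
May 2025        ┃         ┃    ┃25 26 27 28 29 3
Th Fr Sa Su     ┃         ┃    ┃                
 1  2  3*  4    ┃         ┃    ┃                
 8  9 10 11     ┃         ┃    ┃                
 15 16 17* 18   ┃         ┃    ┃                
22 23 24 25     ┃         ┃    ┃                
 29 30 31       ┃         ┗━━━━┃                
                ┃              ┗━━━━━━━━━━━━━━━━
                ┃                               
                ┃                               
                ┃                               


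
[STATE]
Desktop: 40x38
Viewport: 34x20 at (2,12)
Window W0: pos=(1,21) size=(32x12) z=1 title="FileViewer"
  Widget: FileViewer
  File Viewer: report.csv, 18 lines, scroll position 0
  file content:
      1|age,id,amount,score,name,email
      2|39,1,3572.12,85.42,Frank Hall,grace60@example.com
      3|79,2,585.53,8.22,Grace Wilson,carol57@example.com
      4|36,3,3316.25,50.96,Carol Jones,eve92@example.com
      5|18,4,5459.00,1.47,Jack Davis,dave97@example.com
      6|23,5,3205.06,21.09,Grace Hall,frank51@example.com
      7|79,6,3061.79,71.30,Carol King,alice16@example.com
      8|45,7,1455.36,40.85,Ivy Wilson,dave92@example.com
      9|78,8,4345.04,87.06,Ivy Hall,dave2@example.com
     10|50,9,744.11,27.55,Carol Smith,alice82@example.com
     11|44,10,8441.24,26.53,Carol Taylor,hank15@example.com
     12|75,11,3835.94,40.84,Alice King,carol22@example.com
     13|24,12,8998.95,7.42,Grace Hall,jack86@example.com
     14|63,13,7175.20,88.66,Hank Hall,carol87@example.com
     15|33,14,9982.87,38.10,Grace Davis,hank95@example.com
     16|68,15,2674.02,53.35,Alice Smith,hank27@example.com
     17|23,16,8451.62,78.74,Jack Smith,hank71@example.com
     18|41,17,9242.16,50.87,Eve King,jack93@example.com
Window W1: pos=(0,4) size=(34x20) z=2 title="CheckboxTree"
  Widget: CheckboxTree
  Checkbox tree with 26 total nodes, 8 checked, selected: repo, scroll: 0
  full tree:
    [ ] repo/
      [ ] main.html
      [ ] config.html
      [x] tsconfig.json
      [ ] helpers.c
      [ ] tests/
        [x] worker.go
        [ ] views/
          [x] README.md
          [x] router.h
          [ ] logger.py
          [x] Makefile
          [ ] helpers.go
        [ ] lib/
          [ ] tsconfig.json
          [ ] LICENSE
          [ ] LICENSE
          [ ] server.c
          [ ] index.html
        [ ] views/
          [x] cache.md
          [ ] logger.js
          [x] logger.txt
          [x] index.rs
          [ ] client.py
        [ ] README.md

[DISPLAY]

  [-] tests/                   ┃  
    [x] worker.go              ┃  
    [-] views/                 ┃  
      [x] README.md            ┃  
      [x] router.h             ┃  
      [ ] logger.py            ┃  
      [x] Makefile             ┃  
      [ ] helpers.go           ┃  
    [ ] lib/                   ┃  
      [ ] tsconfig.json        ┃  
      [ ] LICENSE              ┃  
━━━━━━━━━━━━━━━━━━━━━━━━━━━━━━━┛  
age,id,amount,score,name,emai▲┃   
39,1,3572.12,85.42,Frank Hall█┃   
79,2,585.53,8.22,Grace Wilson░┃   
36,3,3316.25,50.96,Carol Jone░┃   
18,4,5459.00,1.47,Jack Davis,░┃   
23,5,3205.06,21.09,Grace Hall░┃   
79,6,3061.79,71.30,Carol King░┃   
45,7,1455.36,40.85,Ivy Wilson▼┃   


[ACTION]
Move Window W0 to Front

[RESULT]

  [-] tests/                   ┃  
    [x] worker.go              ┃  
    [-] views/                 ┃  
      [x] README.md            ┃  
      [x] router.h             ┃  
      [ ] logger.py            ┃  
      [x] Makefile             ┃  
      [ ] helpers.go           ┃  
    [ ] lib/                   ┃  
━━━━━━━━━━━━━━━━━━━━━━━━━━━━━━┓┃  
 FileViewer                   ┃┃  
──────────────────────────────┨┛  
age,id,amount,score,name,emai▲┃   
39,1,3572.12,85.42,Frank Hall█┃   
79,2,585.53,8.22,Grace Wilson░┃   
36,3,3316.25,50.96,Carol Jone░┃   
18,4,5459.00,1.47,Jack Davis,░┃   
23,5,3205.06,21.09,Grace Hall░┃   
79,6,3061.79,71.30,Carol King░┃   
45,7,1455.36,40.85,Ivy Wilson▼┃   


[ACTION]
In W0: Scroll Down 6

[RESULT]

  [-] tests/                   ┃  
    [x] worker.go              ┃  
    [-] views/                 ┃  
      [x] README.md            ┃  
      [x] router.h             ┃  
      [ ] logger.py            ┃  
      [x] Makefile             ┃  
      [ ] helpers.go           ┃  
    [ ] lib/                   ┃  
━━━━━━━━━━━━━━━━━━━━━━━━━━━━━━┓┃  
 FileViewer                   ┃┃  
──────────────────────────────┨┛  
79,6,3061.79,71.30,Carol King▲┃   
45,7,1455.36,40.85,Ivy Wilson░┃   
78,8,4345.04,87.06,Ivy Hall,d░┃   
50,9,744.11,27.55,Carol Smith░┃   
44,10,8441.24,26.53,Carol Tay█┃   
75,11,3835.94,40.84,Alice Kin░┃   
24,12,8998.95,7.42,Grace Hall░┃   
63,13,7175.20,88.66,Hank Hall▼┃   


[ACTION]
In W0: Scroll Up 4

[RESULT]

  [-] tests/                   ┃  
    [x] worker.go              ┃  
    [-] views/                 ┃  
      [x] README.md            ┃  
      [x] router.h             ┃  
      [ ] logger.py            ┃  
      [x] Makefile             ┃  
      [ ] helpers.go           ┃  
    [ ] lib/                   ┃  
━━━━━━━━━━━━━━━━━━━━━━━━━━━━━━┓┃  
 FileViewer                   ┃┃  
──────────────────────────────┨┛  
79,2,585.53,8.22,Grace Wilson▲┃   
36,3,3316.25,50.96,Carol Jone░┃   
18,4,5459.00,1.47,Jack Davis,█┃   
23,5,3205.06,21.09,Grace Hall░┃   
79,6,3061.79,71.30,Carol King░┃   
45,7,1455.36,40.85,Ivy Wilson░┃   
78,8,4345.04,87.06,Ivy Hall,d░┃   
50,9,744.11,27.55,Carol Smith▼┃   


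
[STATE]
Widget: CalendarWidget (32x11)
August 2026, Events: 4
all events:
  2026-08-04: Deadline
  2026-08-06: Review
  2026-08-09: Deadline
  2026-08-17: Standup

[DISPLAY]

          August 2026           
Mo Tu We Th Fr Sa Su            
                1  2            
 3  4*  5  6*  7  8  9*         
10 11 12 13 14 15 16            
17* 18 19 20 21 22 23           
24 25 26 27 28 29 30            
31                              
                                
                                
                                


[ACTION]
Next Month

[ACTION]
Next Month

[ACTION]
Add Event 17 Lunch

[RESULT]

          October 2026          
Mo Tu We Th Fr Sa Su            
          1  2  3  4            
 5  6  7  8  9 10 11            
12 13 14 15 16 17* 18           
19 20 21 22 23 24 25            
26 27 28 29 30 31               
                                
                                
                                
                                


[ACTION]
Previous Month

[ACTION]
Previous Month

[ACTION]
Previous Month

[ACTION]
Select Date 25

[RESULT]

           July 2026            
Mo Tu We Th Fr Sa Su            
       1  2  3  4  5            
 6  7  8  9 10 11 12            
13 14 15 16 17 18 19            
20 21 22 23 24 [25] 26          
27 28 29 30 31                  
                                
                                
                                
                                


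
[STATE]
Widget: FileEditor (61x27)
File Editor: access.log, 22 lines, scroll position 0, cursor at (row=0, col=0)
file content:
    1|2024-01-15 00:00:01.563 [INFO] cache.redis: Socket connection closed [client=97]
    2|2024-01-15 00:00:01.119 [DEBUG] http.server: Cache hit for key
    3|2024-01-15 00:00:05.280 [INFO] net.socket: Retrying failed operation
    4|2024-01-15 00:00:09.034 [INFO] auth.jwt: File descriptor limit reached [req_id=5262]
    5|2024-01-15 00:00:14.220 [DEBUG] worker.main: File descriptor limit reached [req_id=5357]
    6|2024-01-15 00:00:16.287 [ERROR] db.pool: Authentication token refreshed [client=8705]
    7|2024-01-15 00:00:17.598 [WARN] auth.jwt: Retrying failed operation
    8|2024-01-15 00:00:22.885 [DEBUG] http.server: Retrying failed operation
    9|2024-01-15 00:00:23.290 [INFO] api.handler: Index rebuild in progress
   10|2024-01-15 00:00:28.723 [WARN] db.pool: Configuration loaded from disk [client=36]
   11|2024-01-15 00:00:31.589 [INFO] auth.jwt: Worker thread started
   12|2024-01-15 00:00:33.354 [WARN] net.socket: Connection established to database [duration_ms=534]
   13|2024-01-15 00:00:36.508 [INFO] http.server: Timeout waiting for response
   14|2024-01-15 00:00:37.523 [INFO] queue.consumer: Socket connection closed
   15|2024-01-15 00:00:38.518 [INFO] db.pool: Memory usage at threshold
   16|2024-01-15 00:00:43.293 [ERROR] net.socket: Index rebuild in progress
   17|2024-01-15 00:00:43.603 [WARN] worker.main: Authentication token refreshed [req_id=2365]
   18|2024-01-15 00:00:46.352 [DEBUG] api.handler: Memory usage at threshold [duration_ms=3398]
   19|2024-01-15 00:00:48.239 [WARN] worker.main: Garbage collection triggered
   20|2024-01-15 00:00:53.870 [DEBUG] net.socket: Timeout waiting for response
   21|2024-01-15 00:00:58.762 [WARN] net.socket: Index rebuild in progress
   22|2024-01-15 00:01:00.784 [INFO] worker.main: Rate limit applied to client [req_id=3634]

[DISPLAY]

█024-01-15 00:00:01.563 [INFO] cache.redis: Socket connectio▲
2024-01-15 00:00:01.119 [DEBUG] http.server: Cache hit for k█
2024-01-15 00:00:05.280 [INFO] net.socket: Retrying failed o░
2024-01-15 00:00:09.034 [INFO] auth.jwt: File descriptor lim░
2024-01-15 00:00:14.220 [DEBUG] worker.main: File descriptor░
2024-01-15 00:00:16.287 [ERROR] db.pool: Authentication toke░
2024-01-15 00:00:17.598 [WARN] auth.jwt: Retrying failed ope░
2024-01-15 00:00:22.885 [DEBUG] http.server: Retrying failed░
2024-01-15 00:00:23.290 [INFO] api.handler: Index rebuild in░
2024-01-15 00:00:28.723 [WARN] db.pool: Configuration loaded░
2024-01-15 00:00:31.589 [INFO] auth.jwt: Worker thread start░
2024-01-15 00:00:33.354 [WARN] net.socket: Connection establ░
2024-01-15 00:00:36.508 [INFO] http.server: Timeout waiting ░
2024-01-15 00:00:37.523 [INFO] queue.consumer: Socket connec░
2024-01-15 00:00:38.518 [INFO] db.pool: Memory usage at thre░
2024-01-15 00:00:43.293 [ERROR] net.socket: Index rebuild in░
2024-01-15 00:00:43.603 [WARN] worker.main: Authentication t░
2024-01-15 00:00:46.352 [DEBUG] api.handler: Memory usage at░
2024-01-15 00:00:48.239 [WARN] worker.main: Garbage collecti░
2024-01-15 00:00:53.870 [DEBUG] net.socket: Timeout waiting ░
2024-01-15 00:00:58.762 [WARN] net.socket: Index rebuild in ░
2024-01-15 00:01:00.784 [INFO] worker.main: Rate limit appli░
                                                            ░
                                                            ░
                                                            ░
                                                            ░
                                                            ▼


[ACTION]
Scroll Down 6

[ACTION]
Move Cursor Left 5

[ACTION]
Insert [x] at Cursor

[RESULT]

x█024-01-15 00:00:01.563 [INFO] cache.redis: Socket connecti▲
2024-01-15 00:00:01.119 [DEBUG] http.server: Cache hit for k█
2024-01-15 00:00:05.280 [INFO] net.socket: Retrying failed o░
2024-01-15 00:00:09.034 [INFO] auth.jwt: File descriptor lim░
2024-01-15 00:00:14.220 [DEBUG] worker.main: File descriptor░
2024-01-15 00:00:16.287 [ERROR] db.pool: Authentication toke░
2024-01-15 00:00:17.598 [WARN] auth.jwt: Retrying failed ope░
2024-01-15 00:00:22.885 [DEBUG] http.server: Retrying failed░
2024-01-15 00:00:23.290 [INFO] api.handler: Index rebuild in░
2024-01-15 00:00:28.723 [WARN] db.pool: Configuration loaded░
2024-01-15 00:00:31.589 [INFO] auth.jwt: Worker thread start░
2024-01-15 00:00:33.354 [WARN] net.socket: Connection establ░
2024-01-15 00:00:36.508 [INFO] http.server: Timeout waiting ░
2024-01-15 00:00:37.523 [INFO] queue.consumer: Socket connec░
2024-01-15 00:00:38.518 [INFO] db.pool: Memory usage at thre░
2024-01-15 00:00:43.293 [ERROR] net.socket: Index rebuild in░
2024-01-15 00:00:43.603 [WARN] worker.main: Authentication t░
2024-01-15 00:00:46.352 [DEBUG] api.handler: Memory usage at░
2024-01-15 00:00:48.239 [WARN] worker.main: Garbage collecti░
2024-01-15 00:00:53.870 [DEBUG] net.socket: Timeout waiting ░
2024-01-15 00:00:58.762 [WARN] net.socket: Index rebuild in ░
2024-01-15 00:01:00.784 [INFO] worker.main: Rate limit appli░
                                                            ░
                                                            ░
                                                            ░
                                                            ░
                                                            ▼


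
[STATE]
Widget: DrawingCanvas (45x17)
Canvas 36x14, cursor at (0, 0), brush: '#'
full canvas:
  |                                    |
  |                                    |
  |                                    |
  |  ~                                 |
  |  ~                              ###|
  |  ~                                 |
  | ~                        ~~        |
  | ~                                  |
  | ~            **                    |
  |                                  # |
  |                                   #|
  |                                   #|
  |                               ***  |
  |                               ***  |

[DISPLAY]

+                                            
                                             
                                             
  ~                                          
  ~                              ###         
  ~                                          
 ~                        ~~                 
 ~                                           
 ~            **                             
                                  #          
                                   #         
                                   #         
                               ***           
                               ***           
                                             
                                             
                                             


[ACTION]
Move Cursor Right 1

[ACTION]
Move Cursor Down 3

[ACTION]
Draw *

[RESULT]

                                             
                                             
                                             
 *~                                          
  ~                              ###         
  ~                                          
 ~                        ~~                 
 ~                                           
 ~            **                             
                                  #          
                                   #         
                                   #         
                               ***           
                               ***           
                                             
                                             
                                             


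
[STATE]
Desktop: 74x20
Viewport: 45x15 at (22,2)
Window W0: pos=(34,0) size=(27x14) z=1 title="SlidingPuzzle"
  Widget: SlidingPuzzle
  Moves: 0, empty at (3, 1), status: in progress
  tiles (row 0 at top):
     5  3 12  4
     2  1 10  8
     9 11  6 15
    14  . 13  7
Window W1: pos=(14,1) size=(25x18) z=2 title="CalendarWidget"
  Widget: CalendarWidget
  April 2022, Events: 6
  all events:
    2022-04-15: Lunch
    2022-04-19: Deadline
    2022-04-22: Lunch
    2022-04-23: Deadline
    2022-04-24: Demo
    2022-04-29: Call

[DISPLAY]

arWidget        ┃─────────────────────┨      
────────────────┨─┬────┬────┬────┐    ┃      
April 2022      ┃ │  3 │ 12 │  4 │    ┃      
e Th Fr Sa Su   ┃─┼────┼────┼────┤    ┃      
      1  2  3   ┃ │  1 │ 10 │  8 │    ┃      
6  7  8  9 10   ┃─┼────┼────┼────┤    ┃      
3 14 15* 16 17  ┃ │ 11 │  6 │ 15 │    ┃      
20 21 22* 23* 24┃─┼────┼────┼────┤    ┃      
7 28 29* 30     ┃ │    │ 13 │  7 │    ┃      
                ┃─┴────┴────┴────┘    ┃      
                ┃s: 0                 ┃      
                ┃━━━━━━━━━━━━━━━━━━━━━┛      
                ┃                            
                ┃                            
                ┃                            


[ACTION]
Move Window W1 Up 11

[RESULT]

────────────────┨─────────────────────┨      
April 2022      ┃─┬────┬────┬────┐    ┃      
e Th Fr Sa Su   ┃ │  3 │ 12 │  4 │    ┃      
      1  2  3   ┃─┼────┼────┼────┤    ┃      
6  7  8  9 10   ┃ │  1 │ 10 │  8 │    ┃      
3 14 15* 16 17  ┃─┼────┼────┼────┤    ┃      
20 21 22* 23* 24┃ │ 11 │  6 │ 15 │    ┃      
7 28 29* 30     ┃─┼────┼────┼────┤    ┃      
                ┃ │    │ 13 │  7 │    ┃      
                ┃─┴────┴────┴────┘    ┃      
                ┃s: 0                 ┃      
                ┃━━━━━━━━━━━━━━━━━━━━━┛      
                ┃                            
                ┃                            
                ┃                            


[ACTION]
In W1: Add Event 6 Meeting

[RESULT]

────────────────┨─────────────────────┨      
April 2022      ┃─┬────┬────┬────┐    ┃      
e Th Fr Sa Su   ┃ │  3 │ 12 │  4 │    ┃      
      1  2  3   ┃─┼────┼────┼────┤    ┃      
6*  7  8  9 10  ┃ │  1 │ 10 │  8 │    ┃      
3 14 15* 16 17  ┃─┼────┼────┼────┤    ┃      
20 21 22* 23* 24┃ │ 11 │  6 │ 15 │    ┃      
7 28 29* 30     ┃─┼────┼────┼────┤    ┃      
                ┃ │    │ 13 │  7 │    ┃      
                ┃─┴────┴────┴────┘    ┃      
                ┃s: 0                 ┃      
                ┃━━━━━━━━━━━━━━━━━━━━━┛      
                ┃                            
                ┃                            
                ┃                            


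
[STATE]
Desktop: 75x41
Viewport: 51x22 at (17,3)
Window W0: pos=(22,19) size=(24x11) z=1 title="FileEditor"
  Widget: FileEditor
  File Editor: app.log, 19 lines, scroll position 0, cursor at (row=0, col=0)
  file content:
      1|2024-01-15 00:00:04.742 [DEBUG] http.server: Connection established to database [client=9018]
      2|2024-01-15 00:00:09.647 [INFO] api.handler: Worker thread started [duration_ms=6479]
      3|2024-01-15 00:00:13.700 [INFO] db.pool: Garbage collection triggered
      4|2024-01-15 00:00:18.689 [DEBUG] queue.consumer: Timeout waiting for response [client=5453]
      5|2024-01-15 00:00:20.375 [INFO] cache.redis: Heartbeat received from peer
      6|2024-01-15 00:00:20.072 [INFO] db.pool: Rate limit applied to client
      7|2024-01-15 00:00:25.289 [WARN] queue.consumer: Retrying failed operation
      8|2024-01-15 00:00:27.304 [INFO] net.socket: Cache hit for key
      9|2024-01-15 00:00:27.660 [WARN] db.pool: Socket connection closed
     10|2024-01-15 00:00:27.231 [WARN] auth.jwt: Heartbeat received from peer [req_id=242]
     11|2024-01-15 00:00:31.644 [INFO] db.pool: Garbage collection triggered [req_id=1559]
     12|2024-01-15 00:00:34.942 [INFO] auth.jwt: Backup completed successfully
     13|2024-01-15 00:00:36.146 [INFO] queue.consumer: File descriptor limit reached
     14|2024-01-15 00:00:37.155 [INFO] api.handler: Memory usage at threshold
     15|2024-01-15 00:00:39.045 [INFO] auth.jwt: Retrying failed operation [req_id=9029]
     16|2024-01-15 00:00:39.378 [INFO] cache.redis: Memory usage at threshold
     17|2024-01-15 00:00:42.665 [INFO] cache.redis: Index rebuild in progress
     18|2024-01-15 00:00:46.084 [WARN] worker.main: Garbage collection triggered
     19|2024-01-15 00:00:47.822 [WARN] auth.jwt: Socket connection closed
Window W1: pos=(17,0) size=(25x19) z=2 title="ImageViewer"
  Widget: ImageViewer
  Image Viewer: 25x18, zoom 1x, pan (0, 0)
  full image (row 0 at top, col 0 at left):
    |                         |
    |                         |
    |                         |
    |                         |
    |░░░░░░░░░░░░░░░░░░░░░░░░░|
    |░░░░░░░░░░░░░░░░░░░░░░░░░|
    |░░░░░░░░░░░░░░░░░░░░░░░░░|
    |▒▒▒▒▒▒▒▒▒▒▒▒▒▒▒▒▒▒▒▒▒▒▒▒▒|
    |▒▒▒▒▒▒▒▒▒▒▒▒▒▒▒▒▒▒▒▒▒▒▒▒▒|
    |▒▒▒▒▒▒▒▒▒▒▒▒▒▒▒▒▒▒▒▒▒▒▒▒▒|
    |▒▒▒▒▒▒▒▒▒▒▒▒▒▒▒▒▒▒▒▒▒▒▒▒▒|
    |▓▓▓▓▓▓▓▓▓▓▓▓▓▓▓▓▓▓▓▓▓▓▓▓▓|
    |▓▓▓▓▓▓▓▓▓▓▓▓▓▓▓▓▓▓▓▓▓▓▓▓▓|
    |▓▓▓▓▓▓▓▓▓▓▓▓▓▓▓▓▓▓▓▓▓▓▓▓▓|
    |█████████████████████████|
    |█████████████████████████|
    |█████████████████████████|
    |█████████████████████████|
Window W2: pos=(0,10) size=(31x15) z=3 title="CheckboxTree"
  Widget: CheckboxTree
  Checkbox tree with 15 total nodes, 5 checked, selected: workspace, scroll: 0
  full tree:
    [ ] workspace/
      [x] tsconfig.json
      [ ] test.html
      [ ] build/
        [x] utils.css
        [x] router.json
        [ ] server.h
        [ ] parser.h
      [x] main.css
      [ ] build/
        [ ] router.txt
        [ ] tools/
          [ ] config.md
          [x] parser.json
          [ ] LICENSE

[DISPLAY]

┃                       ┃                          
┃                       ┃                          
┃                       ┃                          
┃                       ┃                          
┃░░░░░░░░░░░░░░░░░░░░░░░┃                          
┃░░░░░░░░░░░░░░░░░░░░░░░┃                          
┃░░░░░░░░░░░░░░░░░░░░░░░┃                          
━━━━━━━━━━━━━┓▒▒▒▒▒▒▒▒▒▒┃                          
             ┃▒▒▒▒▒▒▒▒▒▒┃                          
─────────────┨▒▒▒▒▒▒▒▒▒▒┃                          
             ┃▒▒▒▒▒▒▒▒▒▒┃                          
json         ┃▓▓▓▓▓▓▓▓▓▓┃                          
             ┃▓▓▓▓▓▓▓▓▓▓┃                          
             ┃▓▓▓▓▓▓▓▓▓▓┃                          
ss           ┃██████████┃                          
json         ┃━━━━━━━━━━┛                          
h            ┃━━━━━━━━━━━━━━┓                      
h            ┃tor           ┃                      
             ┃──────────────┨                      
             ┃15 00:00:04.7▲┃                      
txt          ┃15 00:00:09.6█┃                      
━━━━━━━━━━━━━┛15 00:00:13.7░┃                      


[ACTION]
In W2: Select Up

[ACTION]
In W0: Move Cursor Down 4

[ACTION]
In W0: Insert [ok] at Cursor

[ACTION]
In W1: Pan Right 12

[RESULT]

┃                       ┃                          
┃                       ┃                          
┃                       ┃                          
┃                       ┃                          
┃░░░░░░░░░░░░░          ┃                          
┃░░░░░░░░░░░░░          ┃                          
┃░░░░░░░░░░░░░          ┃                          
━━━━━━━━━━━━━┓          ┃                          
             ┃          ┃                          
─────────────┨          ┃                          
             ┃          ┃                          
json         ┃          ┃                          
             ┃          ┃                          
             ┃          ┃                          
ss           ┃          ┃                          
json         ┃━━━━━━━━━━┛                          
h            ┃━━━━━━━━━━━━━━┓                      
h            ┃tor           ┃                      
             ┃──────────────┨                      
             ┃15 00:00:04.7▲┃                      
txt          ┃15 00:00:09.6█┃                      
━━━━━━━━━━━━━┛15 00:00:13.7░┃                      
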